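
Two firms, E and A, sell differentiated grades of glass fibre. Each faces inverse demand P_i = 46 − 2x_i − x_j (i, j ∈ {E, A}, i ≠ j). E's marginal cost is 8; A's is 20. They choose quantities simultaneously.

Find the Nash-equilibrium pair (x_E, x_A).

8.4, 4.4

Firm E's profit: π = x_E(46 − 2x_E − x_A) − 8x_E.
∂π/∂x_E = 38 − 4x_E − x_A = 0 ⇒ x_E = 9.5 − 0.25x_A.
Similarly x_A = 6.5 − 0.25x_E.
Plugging x_A into E's best response: x_E = 9.5 − 0.25(6.5 − 0.25x_E) ⇒ 0.9375x_E = 7.875, so x_E = 8.4.
Then x_A = 6.5 − 0.25·8.4 = 4.4.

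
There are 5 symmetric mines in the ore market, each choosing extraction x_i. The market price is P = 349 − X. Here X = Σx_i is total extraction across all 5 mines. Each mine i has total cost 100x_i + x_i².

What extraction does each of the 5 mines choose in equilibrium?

A representative mine's profit is π_i = x_i(349 − X) − 100x_i − x_i², with X = x_i + Σ_{j≠i} x_j.
First-order condition: 249 − 4x_i − Σ_{j≠i} x_j = 0.
Imposing symmetry (x_j = x for all j) turns Σ_{j≠i} x_j into 4x, so 249 = 8x and x = 31.125.

31.125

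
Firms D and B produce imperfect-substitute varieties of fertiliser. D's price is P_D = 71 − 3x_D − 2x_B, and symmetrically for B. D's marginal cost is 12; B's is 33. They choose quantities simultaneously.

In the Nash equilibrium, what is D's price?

Firm D's profit: π = x_D(71 − 3x_D − 2x_B) − 12x_D.
∂π/∂x_D = 59 − 6x_D − 2x_B = 0 ⇒ x_D = 59/6 − (1/3)x_B.
Similarly x_B = 19/3 − (1/3)x_D.
Plugging x_B into D's best response: x_D = 59/6 − (1/3)(19/3 − (1/3)x_D) ⇒ (8/9)x_D = 139/18, so x_D = 8.6875.
Then x_B = 19/3 − (1/3)·8.6875 = 3.4375.
P_D = 71 − 3·8.6875 − 2·3.4375 = 38.0625.

38.0625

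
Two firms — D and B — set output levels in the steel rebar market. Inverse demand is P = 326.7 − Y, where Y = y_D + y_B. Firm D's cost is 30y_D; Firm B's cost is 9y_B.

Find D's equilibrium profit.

8445.61

Firm D's profit: π = y_D(326.7 − (y_D + y_B)) − 30y_D.
∂π/∂y_D = 296.7 − 2y_D − y_B = 0, so y_D = 148.35 − 0.5y_B.
By the same steps for B: y_B = 158.85 − 0.5y_D.
Solving the two reaction functions simultaneously: (1 − (−0.5)(−0.5))y_D = 148.35 − 0.5·158.85, so 0.75y_D = 68.925 and y_D = 91.9.
Then y_B = 158.85 − 0.5·91.9 = 112.9.
Price P = 326.7 − 204.8 = 121.9.
D's profit: (121.9 − 30)·91.9 = 8445.61.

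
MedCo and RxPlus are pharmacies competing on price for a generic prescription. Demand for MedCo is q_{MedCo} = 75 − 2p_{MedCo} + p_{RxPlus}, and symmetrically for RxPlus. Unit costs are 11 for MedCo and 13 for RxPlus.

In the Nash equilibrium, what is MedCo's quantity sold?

MedCo's profit: π = (p_{MedCo} − 11)(75 − 2p_{MedCo} + p_{RxPlus}).
∂π/∂p_{MedCo} = 97 − 4p_{MedCo} + p_{RxPlus} = 0 ⇒ p_{MedCo} = 24.25 + 0.25p_{RxPlus}.
Similarly p_{RxPlus} = 25.25 + 0.25p_{MedCo}.
Plugging p_{RxPlus} into MedCo's best response: p_{MedCo} = 24.25 + 0.25(25.25 + 0.25p_{MedCo}) ⇒ 0.9375p_{MedCo} = 30.5625, so p_{MedCo} = 32.6.
Then p_{RxPlus} = 25.25 + 0.25·32.6 = 33.4.
q_{MedCo} = 75 − 2·32.6 + 33.4 = 43.2.

43.2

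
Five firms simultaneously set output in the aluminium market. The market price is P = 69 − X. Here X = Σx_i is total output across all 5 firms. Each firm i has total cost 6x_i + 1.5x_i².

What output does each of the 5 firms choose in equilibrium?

A representative firm's profit is π_i = x_i(69 − X) − 6x_i − 1.5x_i², with X = x_i + Σ_{j≠i} x_j.
First-order condition: 63 − 5x_i − Σ_{j≠i} x_j = 0.
Imposing symmetry (x_j = x for all j) turns Σ_{j≠i} x_j into 4x, so 63 = 9x and x = 7.

7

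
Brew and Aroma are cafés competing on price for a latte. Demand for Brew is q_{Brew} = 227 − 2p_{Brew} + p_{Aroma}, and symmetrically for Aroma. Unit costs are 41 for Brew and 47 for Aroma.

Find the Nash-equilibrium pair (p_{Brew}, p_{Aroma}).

Brew's profit: π = (p_{Brew} − 41)(227 − 2p_{Brew} + p_{Aroma}).
∂π/∂p_{Brew} = 309 − 4p_{Brew} + p_{Aroma} = 0 ⇒ p_{Brew} = 77.25 + 0.25p_{Aroma}.
Similarly p_{Aroma} = 80.25 + 0.25p_{Brew}.
Substituting the second reaction function into the first: p_{Brew} = 77.25 + 0.25(80.25 + 0.25p_{Brew}), which gives 0.9375p_{Brew} = 97.3125 ⇒ p_{Brew} = 103.8.
Then p_{Aroma} = 80.25 + 0.25·103.8 = 106.2.

103.8, 106.2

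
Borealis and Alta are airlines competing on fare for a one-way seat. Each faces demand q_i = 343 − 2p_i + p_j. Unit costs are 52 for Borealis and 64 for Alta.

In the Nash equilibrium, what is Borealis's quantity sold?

Borealis's profit: π = (p_{Borealis} − 52)(343 − 2p_{Borealis} + p_{Alta}).
∂π/∂p_{Borealis} = 447 − 4p_{Borealis} + p_{Alta} = 0 ⇒ p_{Borealis} = 111.75 + 0.25p_{Alta}.
Similarly p_{Alta} = 117.75 + 0.25p_{Borealis}.
Substituting the second reaction function into the first: p_{Borealis} = 111.75 + 0.25(117.75 + 0.25p_{Borealis}), which gives 0.9375p_{Borealis} = 141.1875 ⇒ p_{Borealis} = 150.6.
Then p_{Alta} = 117.75 + 0.25·150.6 = 155.4.
q_{Borealis} = 343 − 2·150.6 + 155.4 = 197.2.

197.2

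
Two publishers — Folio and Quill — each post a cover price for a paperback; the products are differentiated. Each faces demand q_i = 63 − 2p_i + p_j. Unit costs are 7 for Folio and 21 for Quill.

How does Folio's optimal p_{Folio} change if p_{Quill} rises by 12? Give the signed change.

Folio's profit: π = (p_{Folio} − 7)(63 − 2p_{Folio} + p_{Quill}).
∂π/∂p_{Folio} = 77 − 4p_{Folio} + p_{Quill} = 0 ⇒ p_{Folio} = 19.25 + 0.25p_{Quill}.
The reaction-function slope is 0.25, so a 12-unit rise in p_{Quill} moves p_{Folio} by 0.25 × 12 = 3. Folio's best response rises — the actions are strategic complements.

3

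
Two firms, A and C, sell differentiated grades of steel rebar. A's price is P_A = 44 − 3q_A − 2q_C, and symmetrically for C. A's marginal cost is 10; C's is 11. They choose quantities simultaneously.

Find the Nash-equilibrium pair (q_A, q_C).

Firm A's profit: π = q_A(44 − 3q_A − 2q_C) − 10q_A.
∂π/∂q_A = 34 − 6q_A − 2q_C = 0 ⇒ q_A = 17/3 − (1/3)q_C.
Similarly q_C = 5.5 − (1/3)q_A.
Plugging q_C into A's best response: q_A = 17/3 − (1/3)(5.5 − (1/3)q_A) ⇒ (8/9)q_A = 23/6, so q_A = 4.3125.
Then q_C = 5.5 − (1/3)·4.3125 = 4.0625.

4.3125, 4.0625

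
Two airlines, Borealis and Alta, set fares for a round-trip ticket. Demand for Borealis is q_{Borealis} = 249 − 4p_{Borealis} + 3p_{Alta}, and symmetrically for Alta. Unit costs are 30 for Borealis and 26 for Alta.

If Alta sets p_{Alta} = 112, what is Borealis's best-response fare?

88.125

Borealis's profit: π = (p_{Borealis} − 30)(249 − 4p_{Borealis} + 3p_{Alta}).
∂π/∂p_{Borealis} = 369 − 8p_{Borealis} + 3p_{Alta} = 0 ⇒ p_{Borealis} = 46.125 + 0.375p_{Alta}.
At p_{Alta} = 112: p_{Borealis} = 46.125 + 0.375·112 = 88.125.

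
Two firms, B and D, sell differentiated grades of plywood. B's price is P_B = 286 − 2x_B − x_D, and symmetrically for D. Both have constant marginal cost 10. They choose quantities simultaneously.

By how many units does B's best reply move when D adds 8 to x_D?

-2

Firm B's profit: π = x_B(286 − 2x_B − x_D) − 10x_B.
∂π/∂x_B = 276 − 4x_B − x_D = 0 ⇒ x_B = 69 − 0.25x_D.
The reaction-function slope is −0.25, so an 8-unit rise in x_D moves x_B by −0.25 × 8 = −2. B's best response falls — the actions are strategic substitutes.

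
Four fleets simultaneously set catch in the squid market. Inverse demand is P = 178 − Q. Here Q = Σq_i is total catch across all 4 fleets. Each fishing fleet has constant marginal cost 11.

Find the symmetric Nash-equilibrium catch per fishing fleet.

A representative fishing fleet's profit is π_i = q_i(178 − Q) − 11q_i, with Q = q_i + Σ_{j≠i} q_j.
First-order condition: 167 − 2q_i − Σ_{j≠i} q_j = 0.
With identical fishing fleets, set every q_j = q: then 167 − 2q − 3q = 0, i.e. q = 167/5 = 33.4.

33.4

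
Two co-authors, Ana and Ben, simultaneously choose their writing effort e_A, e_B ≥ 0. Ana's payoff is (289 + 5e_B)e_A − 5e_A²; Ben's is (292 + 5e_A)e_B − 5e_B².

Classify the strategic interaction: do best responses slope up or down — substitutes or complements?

strategic complements

Expanding Ana's payoff: 289e_A + 5e_Be_A − 5e_A².
∂π/∂e_A = 289 + 5e_B − 10e_A = 0, so e_A = 28.9 + 0.5e_B.
The best-response slope de_A/de_B = 0.5 > 0: the reaction function is upward-sloping, so the choices are strategic complements.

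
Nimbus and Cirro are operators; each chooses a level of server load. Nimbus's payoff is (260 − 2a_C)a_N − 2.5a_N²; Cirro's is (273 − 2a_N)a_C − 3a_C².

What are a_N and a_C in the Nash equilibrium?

39, 32.5

Expanding Nimbus's payoff: 260a_N − 2a_Ca_N − 2.5a_N².
∂π/∂a_N = 260 − 2a_C − 5a_N = 0, so a_N = 52 − 0.4a_C.
Likewise for Cirro: a_C = 45.5 − (1/3)a_N.
Substituting the second reaction function into the first: a_N = 52 − 0.4(45.5 − (1/3)a_N), which gives (13/15)a_N = 33.8 ⇒ a_N = 39.
Then a_C = 45.5 − (1/3)·39 = 32.5.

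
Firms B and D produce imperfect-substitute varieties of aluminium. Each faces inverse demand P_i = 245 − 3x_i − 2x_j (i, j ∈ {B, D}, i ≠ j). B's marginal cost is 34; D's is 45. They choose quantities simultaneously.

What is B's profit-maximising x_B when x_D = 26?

26.5

Firm B's profit: π = x_B(245 − 3x_B − 2x_D) − 34x_B.
∂π/∂x_B = 211 − 6x_B − 2x_D = 0 ⇒ x_B = 211/6 − (1/3)x_D.
At x_D = 26: x_B = 211/6 − (1/3)·26 = 26.5.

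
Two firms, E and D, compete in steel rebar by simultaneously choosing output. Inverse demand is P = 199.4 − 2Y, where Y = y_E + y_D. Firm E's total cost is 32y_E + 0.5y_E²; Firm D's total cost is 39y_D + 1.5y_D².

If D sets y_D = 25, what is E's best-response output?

23.48

Firm E's profit: π = y_E(199.4 − 2(y_E + y_D)) − 32y_E − 0.5y_E².
∂π/∂y_E = 167.4 − 5y_E − 2y_D = 0, so y_E = 33.48 − 0.4y_D.
At y_D = 25: y_E = 33.48 − 0.4·25 = 23.48.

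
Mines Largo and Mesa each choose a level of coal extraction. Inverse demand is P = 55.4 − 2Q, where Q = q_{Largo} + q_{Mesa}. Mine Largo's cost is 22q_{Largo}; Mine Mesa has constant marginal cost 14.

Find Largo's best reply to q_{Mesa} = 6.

Mine Largo's profit: π = q_{Largo}(55.4 − 2(q_{Largo} + q_{Mesa})) − 22q_{Largo}.
∂π/∂q_{Largo} = 33.4 − 4q_{Largo} − 2q_{Mesa} = 0, so q_{Largo} = 8.35 − 0.5q_{Mesa}.
At q_{Mesa} = 6: q_{Largo} = 8.35 − 0.5·6 = 5.35.

5.35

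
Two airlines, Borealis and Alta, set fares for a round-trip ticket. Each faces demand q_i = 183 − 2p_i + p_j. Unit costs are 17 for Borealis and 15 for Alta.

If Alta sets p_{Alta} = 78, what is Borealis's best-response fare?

73.75

Borealis's profit: π = (p_{Borealis} − 17)(183 − 2p_{Borealis} + p_{Alta}).
∂π/∂p_{Borealis} = 217 − 4p_{Borealis} + p_{Alta} = 0 ⇒ p_{Borealis} = 54.25 + 0.25p_{Alta}.
At p_{Alta} = 78: p_{Borealis} = 54.25 + 0.25·78 = 73.75.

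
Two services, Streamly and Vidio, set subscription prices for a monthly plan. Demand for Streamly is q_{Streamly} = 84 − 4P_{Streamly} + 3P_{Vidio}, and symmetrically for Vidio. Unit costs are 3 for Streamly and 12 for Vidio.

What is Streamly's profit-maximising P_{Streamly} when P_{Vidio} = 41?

Streamly's profit: π = (P_{Streamly} − 3)(84 − 4P_{Streamly} + 3P_{Vidio}).
∂π/∂P_{Streamly} = 96 − 8P_{Streamly} + 3P_{Vidio} = 0 ⇒ P_{Streamly} = 12 + 0.375P_{Vidio}.
At P_{Vidio} = 41: P_{Streamly} = 12 + 0.375·41 = 27.375.

27.375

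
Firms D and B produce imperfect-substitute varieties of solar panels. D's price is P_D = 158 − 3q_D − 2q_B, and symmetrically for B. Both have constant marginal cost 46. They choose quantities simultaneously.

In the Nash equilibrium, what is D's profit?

Firm D's profit: π = q_D(158 − 3q_D − 2q_B) − 46q_D.
∂π/∂q_D = 112 − 6q_D − 2q_B = 0 ⇒ q_D = 56/3 − (1/3)q_B.
Setting q_D = q_B in the reaction function: q_D = 56/3 − (1/3)q_D, so q_D = (56/3) / (4/3) = 14.
P_D = 158 − 3·14 − 2·14 = 88.
Profit = (88 − 46)·14 = 588.

588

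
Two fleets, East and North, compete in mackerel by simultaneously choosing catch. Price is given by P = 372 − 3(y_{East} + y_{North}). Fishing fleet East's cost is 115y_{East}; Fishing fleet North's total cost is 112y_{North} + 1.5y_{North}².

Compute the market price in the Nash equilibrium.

217.2

Fishing fleet East's profit: π = y_{East}(372 − 3(y_{East} + y_{North})) − 115y_{East}.
∂π/∂y_{East} = 257 − 6y_{East} − 3y_{North} = 0, so y_{East} = 257/6 − 0.5y_{North}.
For North: ∂π/∂y_{North} = 260 − 9y_{North} − 3y_{East} = 0 ⇒ y_{North} = 260/9 − (1/3)y_{East}.
Solving the two reaction functions simultaneously: (1 − (−0.5)(−1/3))y_{East} = 257/6 − 0.5·(260/9), so (5/6)y_{East} = 511/18 and y_{East} = 511/15.
Then y_{North} = 260/9 − (1/3)·(511/15) = 263/15.
Equilibrium price: P = 372 − 3·51.6 = 217.2.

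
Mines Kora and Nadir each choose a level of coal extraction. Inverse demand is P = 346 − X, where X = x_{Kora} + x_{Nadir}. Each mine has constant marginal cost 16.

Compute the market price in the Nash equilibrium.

126

Mine Kora's profit: π = x_{Kora}(346 − (x_{Kora} + x_{Nadir})) − 16x_{Kora}.
∂π/∂x_{Kora} = 330 − 2x_{Kora} − x_{Nadir} = 0, so x_{Kora} = 165 − 0.5x_{Nadir}.
By symmetry x_{Nadir} = x_{Kora}; substituting into the reaction function, 1.5x_{Kora} = 165 and x_{Kora} = 110.
Equilibrium price: P = 346 − 220 = 126.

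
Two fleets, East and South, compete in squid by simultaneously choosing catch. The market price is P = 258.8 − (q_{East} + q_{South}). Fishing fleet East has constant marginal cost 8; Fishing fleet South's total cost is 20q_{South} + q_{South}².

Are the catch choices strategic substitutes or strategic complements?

Fishing fleet East's profit: π = q_{East}(258.8 − (q_{East} + q_{South})) − 8q_{East}.
∂π/∂q_{East} = 250.8 − 2q_{East} − q_{South} = 0, so q_{East} = 125.4 − 0.5q_{South}.
The best-response slope dq_{East}/dq_{South} = −0.5 < 0: the reaction function is downward-sloping, so the choices are strategic substitutes.

strategic substitutes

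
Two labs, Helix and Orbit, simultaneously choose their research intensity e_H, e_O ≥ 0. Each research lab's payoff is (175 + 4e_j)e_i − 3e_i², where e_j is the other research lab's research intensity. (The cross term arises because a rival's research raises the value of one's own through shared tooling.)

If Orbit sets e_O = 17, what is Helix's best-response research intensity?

Helix's payoff is (175 + 4e_O)e_H − 3e_H².
∂π/∂e_H = 175 + 4e_O − 6e_H = 0, so e_H = 175/6 + (2/3)e_O.
At e_O = 17: e_H = 175/6 + (2/3)·17 = 40.5.

40.5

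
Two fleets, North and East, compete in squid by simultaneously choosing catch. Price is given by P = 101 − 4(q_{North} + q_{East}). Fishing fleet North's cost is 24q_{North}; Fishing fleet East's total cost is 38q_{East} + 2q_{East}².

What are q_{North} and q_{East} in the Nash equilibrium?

8.4, 2.45

Fishing fleet North's profit: π = q_{North}(101 − 4(q_{North} + q_{East})) − 24q_{North}.
∂π/∂q_{North} = 77 − 8q_{North} − 4q_{East} = 0, so q_{North} = 9.625 − 0.5q_{East}.
For East: ∂π/∂q_{East} = 63 − 12q_{East} − 4q_{North} = 0 ⇒ q_{East} = 5.25 − (1/3)q_{North}.
Substituting the second reaction function into the first: q_{North} = 9.625 − 0.5(5.25 − (1/3)q_{North}), which gives (5/6)q_{North} = 7 ⇒ q_{North} = 8.4.
Then q_{East} = 5.25 − (1/3)·8.4 = 2.45.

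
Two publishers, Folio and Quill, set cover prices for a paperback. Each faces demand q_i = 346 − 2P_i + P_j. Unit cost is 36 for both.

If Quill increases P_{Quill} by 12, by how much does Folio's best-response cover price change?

Folio's profit: π = (P_{Folio} − 36)(346 − 2P_{Folio} + P_{Quill}).
∂π/∂P_{Folio} = 418 − 4P_{Folio} + P_{Quill} = 0 ⇒ P_{Folio} = 104.5 + 0.25P_{Quill}.
The reaction-function slope is 0.25, so a 12-unit rise in P_{Quill} moves P_{Folio} by 0.25 × 12 = 3. Folio's best response rises — the actions are strategic complements.

3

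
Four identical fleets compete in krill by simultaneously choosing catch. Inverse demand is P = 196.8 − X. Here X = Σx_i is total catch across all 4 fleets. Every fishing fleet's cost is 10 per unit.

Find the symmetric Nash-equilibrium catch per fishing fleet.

37.36

A representative fishing fleet's profit is π_i = x_i(196.8 − X) − 10x_i, with X = x_i + Σ_{j≠i} x_j.
First-order condition: 186.8 − 2x_i − Σ_{j≠i} x_j = 0.
Imposing symmetry (x_j = x for all j) turns Σ_{j≠i} x_j into 3x, so 186.8 = 5x and x = 37.36.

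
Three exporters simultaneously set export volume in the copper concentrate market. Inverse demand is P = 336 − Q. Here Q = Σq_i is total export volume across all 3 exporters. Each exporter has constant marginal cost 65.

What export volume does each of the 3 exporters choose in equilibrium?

67.75

A representative exporter's profit is π_i = q_i(336 − Q) − 65q_i, with Q = q_i + Σ_{j≠i} q_j.
First-order condition: 271 − 2q_i − Σ_{j≠i} q_j = 0.
With identical exporters, set every q_j = q: then 271 − 2q − 2q = 0, i.e. q = 271/4 = 67.75.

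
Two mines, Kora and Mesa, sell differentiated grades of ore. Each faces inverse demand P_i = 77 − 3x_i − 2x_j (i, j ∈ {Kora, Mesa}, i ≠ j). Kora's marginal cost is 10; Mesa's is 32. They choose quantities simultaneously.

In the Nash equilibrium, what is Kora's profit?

Mine Kora's profit: π = x_{Kora}(77 − 3x_{Kora} − 2x_{Mesa}) − 10x_{Kora}.
∂π/∂x_{Kora} = 67 − 6x_{Kora} − 2x_{Mesa} = 0 ⇒ x_{Kora} = 67/6 − (1/3)x_{Mesa}.
Similarly x_{Mesa} = 7.5 − (1/3)x_{Kora}.
Plugging x_{Mesa} into Kora's best response: x_{Kora} = 67/6 − (1/3)(7.5 − (1/3)x_{Kora}) ⇒ (8/9)x_{Kora} = 26/3, so x_{Kora} = 9.75.
Then x_{Mesa} = 7.5 − (1/3)·9.75 = 4.25.
P_{Kora} = 77 − 3·9.75 − 2·4.25 = 39.25.
Profit = (39.25 − 10)·9.75 = 285.1875.

285.1875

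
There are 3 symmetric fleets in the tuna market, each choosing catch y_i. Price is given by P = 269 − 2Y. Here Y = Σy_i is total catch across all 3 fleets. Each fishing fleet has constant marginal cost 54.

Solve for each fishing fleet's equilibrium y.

26.875

A representative fishing fleet's profit is π_i = y_i(269 − 2Y) − 54y_i, with Y = y_i + Σ_{j≠i} y_j.
First-order condition: 215 − 4y_i − 2Σ_{j≠i} y_j = 0.
In a symmetric equilibrium every fishing fleet chooses the same y, so Σ_{j≠i} y_j = 2y. The condition becomes 215 − 8y = 0, giving y = 215/8 = 26.875.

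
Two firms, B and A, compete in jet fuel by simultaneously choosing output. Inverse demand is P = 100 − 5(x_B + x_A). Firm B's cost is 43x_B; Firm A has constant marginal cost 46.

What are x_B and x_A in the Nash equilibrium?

Firm B's profit: π = x_B(100 − 5(x_B + x_A)) − 43x_B.
∂π/∂x_B = 57 − 10x_B − 5x_A = 0, so x_B = 5.7 − 0.5x_A.
By the same steps for A: x_A = 5.4 − 0.5x_B.
Substituting the second reaction function into the first: x_B = 5.7 − 0.5(5.4 − 0.5x_B), which gives 0.75x_B = 3 ⇒ x_B = 4.
Then x_A = 5.4 − 0.5·4 = 3.4.

4, 3.4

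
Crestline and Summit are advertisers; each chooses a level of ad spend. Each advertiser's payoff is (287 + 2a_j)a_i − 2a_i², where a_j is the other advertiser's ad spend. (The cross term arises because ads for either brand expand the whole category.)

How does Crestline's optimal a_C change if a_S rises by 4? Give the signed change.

2

Crestline's payoff is (287 + 2a_S)a_C − 2a_C².
∂π/∂a_C = 287 + 2a_S − 4a_C = 0, so a_C = 71.75 + 0.5a_S.
The reaction-function slope is 0.5, so a 4-unit rise in a_S moves a_C by 0.5 × 4 = 2. Crestline's best response rises — the actions are strategic complements.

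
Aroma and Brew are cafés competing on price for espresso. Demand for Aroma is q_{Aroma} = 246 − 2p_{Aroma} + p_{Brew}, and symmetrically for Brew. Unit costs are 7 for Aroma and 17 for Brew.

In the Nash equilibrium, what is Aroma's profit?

13122

Aroma's profit: π = (p_{Aroma} − 7)(246 − 2p_{Aroma} + p_{Brew}).
∂π/∂p_{Aroma} = 260 − 4p_{Aroma} + p_{Brew} = 0 ⇒ p_{Aroma} = 65 + 0.25p_{Brew}.
Similarly p_{Brew} = 70 + 0.25p_{Aroma}.
Plugging p_{Brew} into Aroma's best response: p_{Aroma} = 65 + 0.25(70 + 0.25p_{Aroma}) ⇒ 0.9375p_{Aroma} = 82.5, so p_{Aroma} = 88.
Then p_{Brew} = 70 + 0.25·88 = 92.
q_{Aroma} = 246 − 2·88 + 92 = 162.
Profit = (88 − 7)·162 = 13122.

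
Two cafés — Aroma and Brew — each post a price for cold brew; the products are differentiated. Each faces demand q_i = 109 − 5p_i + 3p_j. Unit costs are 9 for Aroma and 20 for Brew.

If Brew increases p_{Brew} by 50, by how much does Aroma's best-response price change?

15

Aroma's profit: π = (p_{Aroma} − 9)(109 − 5p_{Aroma} + 3p_{Brew}).
∂π/∂p_{Aroma} = 154 − 10p_{Aroma} + 3p_{Brew} = 0 ⇒ p_{Aroma} = 15.4 + 0.3p_{Brew}.
The reaction-function slope is 0.3, so a 50-unit rise in p_{Brew} moves p_{Aroma} by 0.3 × 50 = 15. Aroma's best response rises — the actions are strategic complements.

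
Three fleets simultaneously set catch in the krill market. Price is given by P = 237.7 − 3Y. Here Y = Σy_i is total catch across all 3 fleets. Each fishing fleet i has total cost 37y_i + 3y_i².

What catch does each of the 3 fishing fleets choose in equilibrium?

A representative fishing fleet's profit is π_i = y_i(237.7 − 3Y) − 37y_i − 3y_i², with Y = y_i + Σ_{j≠i} y_j.
First-order condition: 200.7 − 12y_i − 3Σ_{j≠i} y_j = 0.
With identical fishing fleets, set every y_j = y: then 200.7 − 12y − 6y = 0, i.e. y = 200.7/18 = 11.15.

11.15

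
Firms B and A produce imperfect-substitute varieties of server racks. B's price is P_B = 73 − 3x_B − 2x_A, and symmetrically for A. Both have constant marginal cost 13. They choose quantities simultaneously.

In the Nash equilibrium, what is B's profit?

Firm B's profit: π = x_B(73 − 3x_B − 2x_A) − 13x_B.
∂π/∂x_B = 60 − 6x_B − 2x_A = 0 ⇒ x_B = 10 − (1/3)x_A.
The game is symmetric, so in equilibrium x_A = x_B: the reaction function gives (4/3)x_B = 10, hence x_B = 7.5.
P_B = 73 − 3·7.5 − 2·7.5 = 35.5.
Profit = (35.5 − 13)·7.5 = 168.75.

168.75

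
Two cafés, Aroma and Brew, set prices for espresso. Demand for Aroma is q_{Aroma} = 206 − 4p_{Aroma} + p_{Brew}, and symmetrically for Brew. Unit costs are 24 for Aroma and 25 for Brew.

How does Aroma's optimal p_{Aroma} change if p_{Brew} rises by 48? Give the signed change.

Aroma's profit: π = (p_{Aroma} − 24)(206 − 4p_{Aroma} + p_{Brew}).
∂π/∂p_{Aroma} = 302 − 8p_{Aroma} + p_{Brew} = 0 ⇒ p_{Aroma} = 37.75 + 0.125p_{Brew}.
The reaction-function slope is 0.125, so a 48-unit rise in p_{Brew} moves p_{Aroma} by 0.125 × 48 = 6. Aroma's best response rises — the actions are strategic complements.

6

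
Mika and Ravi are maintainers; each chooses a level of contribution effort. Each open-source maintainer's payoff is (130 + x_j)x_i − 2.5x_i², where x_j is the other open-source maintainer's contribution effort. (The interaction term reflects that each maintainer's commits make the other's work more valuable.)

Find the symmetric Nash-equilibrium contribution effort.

Mika's payoff is (130 + x_R)x_M − 2.5x_M².
∂π/∂x_M = 130 + x_R − 5x_M = 0, so x_M = 26 + 0.2x_R.
By symmetry x_R = x_M; substituting into the reaction function, 0.8x_M = 26 and x_M = 32.5.

32.5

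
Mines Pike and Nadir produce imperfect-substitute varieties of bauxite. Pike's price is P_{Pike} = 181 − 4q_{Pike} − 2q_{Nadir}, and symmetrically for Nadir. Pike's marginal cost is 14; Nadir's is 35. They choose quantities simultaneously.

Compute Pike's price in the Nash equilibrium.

83.6

Mine Pike's profit: π = q_{Pike}(181 − 4q_{Pike} − 2q_{Nadir}) − 14q_{Pike}.
∂π/∂q_{Pike} = 167 − 8q_{Pike} − 2q_{Nadir} = 0 ⇒ q_{Pike} = 20.875 − 0.25q_{Nadir}.
Similarly q_{Nadir} = 18.25 − 0.25q_{Pike}.
Substituting the second reaction function into the first: q_{Pike} = 20.875 − 0.25(18.25 − 0.25q_{Pike}), which gives 0.9375q_{Pike} = 16.3125 ⇒ q_{Pike} = 17.4.
Then q_{Nadir} = 18.25 − 0.25·17.4 = 13.9.
P_{Pike} = 181 − 4·17.4 − 2·13.9 = 83.6.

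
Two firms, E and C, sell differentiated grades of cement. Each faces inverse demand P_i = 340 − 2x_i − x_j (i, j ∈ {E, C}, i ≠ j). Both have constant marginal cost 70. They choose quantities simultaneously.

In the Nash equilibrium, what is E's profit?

5832

Firm E's profit: π = x_E(340 − 2x_E − x_C) − 70x_E.
∂π/∂x_E = 270 − 4x_E − x_C = 0 ⇒ x_E = 67.5 − 0.25x_C.
Setting x_E = x_C in the reaction function: x_E = 67.5 − 0.25x_E, so x_E = 67.5 / 1.25 = 54.
P_E = 340 − 2·54 − 54 = 178.
Profit = (178 − 70)·54 = 5832.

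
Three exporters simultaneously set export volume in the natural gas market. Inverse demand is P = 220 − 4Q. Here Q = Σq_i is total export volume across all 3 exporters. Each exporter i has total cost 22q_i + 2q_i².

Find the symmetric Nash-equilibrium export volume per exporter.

9.9

A representative exporter's profit is π_i = q_i(220 − 4Q) − 22q_i − 2q_i², with Q = q_i + Σ_{j≠i} q_j.
First-order condition: 198 − 12q_i − 4Σ_{j≠i} q_j = 0.
Imposing symmetry (q_j = q for all j) turns Σ_{j≠i} q_j into 2q, so 198 = 20q and q = 9.9.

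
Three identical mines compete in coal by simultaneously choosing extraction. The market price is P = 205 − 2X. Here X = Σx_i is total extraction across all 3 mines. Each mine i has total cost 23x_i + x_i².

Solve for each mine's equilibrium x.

A representative mine's profit is π_i = x_i(205 − 2X) − 23x_i − x_i², with X = x_i + Σ_{j≠i} x_j.
First-order condition: 182 − 6x_i − 2Σ_{j≠i} x_j = 0.
In a symmetric equilibrium every mine chooses the same x, so Σ_{j≠i} x_j = 2x. The condition becomes 182 − 10x = 0, giving x = 182/10 = 18.2.

18.2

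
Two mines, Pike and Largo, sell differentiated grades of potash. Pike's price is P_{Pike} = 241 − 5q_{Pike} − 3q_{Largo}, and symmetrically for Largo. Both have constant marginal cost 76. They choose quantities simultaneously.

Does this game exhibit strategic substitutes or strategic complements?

Mine Pike's profit: π = q_{Pike}(241 − 5q_{Pike} − 3q_{Largo}) − 76q_{Pike}.
∂π/∂q_{Pike} = 165 − 10q_{Pike} − 3q_{Largo} = 0 ⇒ q_{Pike} = 16.5 − 0.3q_{Largo}.
The best-response slope dq_{Pike}/dq_{Largo} = −0.3 < 0: the reaction function is downward-sloping, so the choices are strategic substitutes.

strategic substitutes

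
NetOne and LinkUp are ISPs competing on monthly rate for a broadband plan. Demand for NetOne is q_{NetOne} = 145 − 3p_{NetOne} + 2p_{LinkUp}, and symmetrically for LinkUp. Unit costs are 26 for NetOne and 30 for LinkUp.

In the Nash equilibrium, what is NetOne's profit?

NetOne's profit: π = (p_{NetOne} − 26)(145 − 3p_{NetOne} + 2p_{LinkUp}).
∂π/∂p_{NetOne} = 223 − 6p_{NetOne} + 2p_{LinkUp} = 0 ⇒ p_{NetOne} = 223/6 + (1/3)p_{LinkUp}.
Similarly p_{LinkUp} = 235/6 + (1/3)p_{NetOne}.
Substituting the second reaction function into the first: p_{NetOne} = 223/6 + (1/3)(235/6 + (1/3)p_{NetOne}), which gives (8/9)p_{NetOne} = 452/9 ⇒ p_{NetOne} = 56.5.
Then p_{LinkUp} = 235/6 + (1/3)·56.5 = 58.
q_{NetOne} = 145 − 3·56.5 + 2·58 = 91.5.
Profit = (56.5 − 26)·91.5 = 2790.75.

2790.75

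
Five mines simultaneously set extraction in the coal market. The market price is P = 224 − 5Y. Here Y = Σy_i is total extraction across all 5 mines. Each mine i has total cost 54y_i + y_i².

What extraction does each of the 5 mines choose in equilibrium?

5.3125

A representative mine's profit is π_i = y_i(224 − 5Y) − 54y_i − y_i², with Y = y_i + Σ_{j≠i} y_j.
First-order condition: 170 − 12y_i − 5Σ_{j≠i} y_j = 0.
With identical mines, set every y_j = y: then 170 − 12y − 20y = 0, i.e. y = 170/32 = 5.3125.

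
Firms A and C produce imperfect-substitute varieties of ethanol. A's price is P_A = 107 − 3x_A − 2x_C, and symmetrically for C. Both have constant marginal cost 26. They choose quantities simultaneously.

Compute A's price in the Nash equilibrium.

56.375

Firm A's profit: π = x_A(107 − 3x_A − 2x_C) − 26x_A.
∂π/∂x_A = 81 − 6x_A − 2x_C = 0 ⇒ x_A = 13.5 − (1/3)x_C.
The game is symmetric, so in equilibrium x_C = x_A: the reaction function gives (4/3)x_A = 13.5, hence x_A = 10.125.
P_A = 107 − 3·10.125 − 2·10.125 = 56.375.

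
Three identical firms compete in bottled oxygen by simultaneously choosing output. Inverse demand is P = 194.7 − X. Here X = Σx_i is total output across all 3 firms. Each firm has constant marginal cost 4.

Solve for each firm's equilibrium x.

47.675

A representative firm's profit is π_i = x_i(194.7 − X) − 4x_i, with X = x_i + Σ_{j≠i} x_j.
First-order condition: 190.7 − 2x_i − Σ_{j≠i} x_j = 0.
With identical firms, set every x_j = x: then 190.7 − 2x − 2x = 0, i.e. x = 190.7/4 = 47.675.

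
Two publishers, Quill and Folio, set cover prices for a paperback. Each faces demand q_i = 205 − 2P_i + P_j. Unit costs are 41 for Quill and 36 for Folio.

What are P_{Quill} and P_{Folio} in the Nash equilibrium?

Quill's profit: π = (P_{Quill} − 41)(205 − 2P_{Quill} + P_{Folio}).
∂π/∂P_{Quill} = 287 − 4P_{Quill} + P_{Folio} = 0 ⇒ P_{Quill} = 71.75 + 0.25P_{Folio}.
Similarly P_{Folio} = 69.25 + 0.25P_{Quill}.
Solving the two reaction functions simultaneously: (1 − (0.25)(0.25))P_{Quill} = 71.75 + 0.25·69.25, so 0.9375P_{Quill} = 89.0625 and P_{Quill} = 95.
Then P_{Folio} = 69.25 + 0.25·95 = 93.

95, 93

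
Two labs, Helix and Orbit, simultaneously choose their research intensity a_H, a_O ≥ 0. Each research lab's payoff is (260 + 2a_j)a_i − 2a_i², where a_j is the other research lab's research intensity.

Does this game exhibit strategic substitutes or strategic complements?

Helix's payoff is (260 + 2a_O)a_H − 2a_H².
∂π/∂a_H = 260 + 2a_O − 4a_H = 0, so a_H = 65 + 0.5a_O.
The best-response slope da_H/da_O = 0.5 > 0: the reaction function is upward-sloping, so the choices are strategic complements.

strategic complements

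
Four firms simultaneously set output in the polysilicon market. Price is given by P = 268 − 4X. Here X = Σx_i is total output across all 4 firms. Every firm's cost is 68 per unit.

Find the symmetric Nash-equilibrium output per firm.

A representative firm's profit is π_i = x_i(268 − 4X) − 68x_i, with X = x_i + Σ_{j≠i} x_j.
First-order condition: 200 − 8x_i − 4Σ_{j≠i} x_j = 0.
In a symmetric equilibrium every firm chooses the same x, so Σ_{j≠i} x_j = 3x. The condition becomes 200 − 20x = 0, giving x = 200/20 = 10.

10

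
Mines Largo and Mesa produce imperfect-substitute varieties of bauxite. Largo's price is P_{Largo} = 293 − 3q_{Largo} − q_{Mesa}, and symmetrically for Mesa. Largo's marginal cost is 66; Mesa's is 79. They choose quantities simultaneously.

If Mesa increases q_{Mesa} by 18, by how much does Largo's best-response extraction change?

Mine Largo's profit: π = q_{Largo}(293 − 3q_{Largo} − q_{Mesa}) − 66q_{Largo}.
∂π/∂q_{Largo} = 227 − 6q_{Largo} − q_{Mesa} = 0 ⇒ q_{Largo} = 227/6 − (1/6)q_{Mesa}.
The reaction-function slope is −1/6, so an 18-unit rise in q_{Mesa} moves q_{Largo} by −1/6 × 18 = −3. Largo's best response falls — the actions are strategic substitutes.

-3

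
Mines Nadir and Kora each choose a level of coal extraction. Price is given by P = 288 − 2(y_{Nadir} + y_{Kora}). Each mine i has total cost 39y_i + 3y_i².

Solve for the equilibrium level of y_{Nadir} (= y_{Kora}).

Mine Nadir's profit: π = y_{Nadir}(288 − 2(y_{Nadir} + y_{Kora})) − 39y_{Nadir} − 3y_{Nadir}².
∂π/∂y_{Nadir} = 249 − 10y_{Nadir} − 2y_{Kora} = 0, so y_{Nadir} = 24.9 − 0.2y_{Kora}.
By symmetry y_{Kora} = y_{Nadir}; substituting into the reaction function, 1.2y_{Nadir} = 24.9 and y_{Nadir} = 20.75.

20.75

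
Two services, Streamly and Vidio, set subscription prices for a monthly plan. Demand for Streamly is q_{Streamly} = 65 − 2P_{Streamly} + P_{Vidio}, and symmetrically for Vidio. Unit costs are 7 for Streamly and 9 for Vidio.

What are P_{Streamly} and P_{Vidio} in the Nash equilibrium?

Streamly's profit: π = (P_{Streamly} − 7)(65 − 2P_{Streamly} + P_{Vidio}).
∂π/∂P_{Streamly} = 79 − 4P_{Streamly} + P_{Vidio} = 0 ⇒ P_{Streamly} = 19.75 + 0.25P_{Vidio}.
Similarly P_{Vidio} = 20.75 + 0.25P_{Streamly}.
Substituting the second reaction function into the first: P_{Streamly} = 19.75 + 0.25(20.75 + 0.25P_{Streamly}), which gives 0.9375P_{Streamly} = 24.9375 ⇒ P_{Streamly} = 26.6.
Then P_{Vidio} = 20.75 + 0.25·26.6 = 27.4.

26.6, 27.4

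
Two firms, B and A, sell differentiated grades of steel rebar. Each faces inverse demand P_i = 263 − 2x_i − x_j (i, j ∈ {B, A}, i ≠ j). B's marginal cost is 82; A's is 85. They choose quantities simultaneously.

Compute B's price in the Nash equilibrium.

154.8

Firm B's profit: π = x_B(263 − 2x_B − x_A) − 82x_B.
∂π/∂x_B = 181 − 4x_B − x_A = 0 ⇒ x_B = 45.25 − 0.25x_A.
Similarly x_A = 44.5 − 0.25x_B.
Solving the two reaction functions simultaneously: (1 − (−0.25)(−0.25))x_B = 45.25 − 0.25·44.5, so 0.9375x_B = 34.125 and x_B = 36.4.
Then x_A = 44.5 − 0.25·36.4 = 35.4.
P_B = 263 − 2·36.4 − 35.4 = 154.8.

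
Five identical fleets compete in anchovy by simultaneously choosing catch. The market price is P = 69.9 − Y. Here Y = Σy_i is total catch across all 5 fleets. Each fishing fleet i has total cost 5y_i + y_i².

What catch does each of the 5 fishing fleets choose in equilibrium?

8.1125

A representative fishing fleet's profit is π_i = y_i(69.9 − Y) − 5y_i − y_i², with Y = y_i + Σ_{j≠i} y_j.
First-order condition: 64.9 − 4y_i − Σ_{j≠i} y_j = 0.
Imposing symmetry (y_j = y for all j) turns Σ_{j≠i} y_j into 4y, so 64.9 = 8y and y = 8.1125.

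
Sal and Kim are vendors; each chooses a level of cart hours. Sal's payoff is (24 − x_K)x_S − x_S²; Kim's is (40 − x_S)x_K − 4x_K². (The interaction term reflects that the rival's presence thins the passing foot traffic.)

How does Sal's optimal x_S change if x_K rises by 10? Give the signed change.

Expanding Sal's payoff: 24x_S − x_Kx_S − x_S².
∂π/∂x_S = 24 − x_K − 2x_S = 0, so x_S = 12 − 0.5x_K.
The reaction-function slope is −0.5, so a 10-unit rise in x_K moves x_S by −0.5 × 10 = −5. Sal's best response falls — the actions are strategic substitutes.

-5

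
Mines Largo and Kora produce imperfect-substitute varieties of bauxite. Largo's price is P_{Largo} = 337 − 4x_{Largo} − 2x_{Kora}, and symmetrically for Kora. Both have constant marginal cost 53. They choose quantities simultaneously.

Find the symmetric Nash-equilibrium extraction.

28.4

Mine Largo's profit: π = x_{Largo}(337 − 4x_{Largo} − 2x_{Kora}) − 53x_{Largo}.
∂π/∂x_{Largo} = 284 − 8x_{Largo} − 2x_{Kora} = 0 ⇒ x_{Largo} = 35.5 − 0.25x_{Kora}.
By symmetry x_{Kora} = x_{Largo}; substituting into the reaction function, 1.25x_{Largo} = 35.5 and x_{Largo} = 28.4.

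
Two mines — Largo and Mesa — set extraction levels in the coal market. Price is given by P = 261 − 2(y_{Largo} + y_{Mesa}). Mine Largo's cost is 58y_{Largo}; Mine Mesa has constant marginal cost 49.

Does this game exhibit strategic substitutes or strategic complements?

strategic substitutes

Mine Largo's profit: π = y_{Largo}(261 − 2(y_{Largo} + y_{Mesa})) − 58y_{Largo}.
∂π/∂y_{Largo} = 203 − 4y_{Largo} − 2y_{Mesa} = 0, so y_{Largo} = 50.75 − 0.5y_{Mesa}.
The best-response slope dy_{Largo}/dy_{Mesa} = −0.5 < 0: the reaction function is downward-sloping, so the choices are strategic substitutes.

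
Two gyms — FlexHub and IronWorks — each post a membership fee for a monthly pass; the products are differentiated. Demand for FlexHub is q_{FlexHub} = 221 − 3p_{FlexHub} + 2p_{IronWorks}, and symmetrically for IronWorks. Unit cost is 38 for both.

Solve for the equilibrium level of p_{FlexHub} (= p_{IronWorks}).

FlexHub's profit: π = (p_{FlexHub} − 38)(221 − 3p_{FlexHub} + 2p_{IronWorks}).
∂π/∂p_{FlexHub} = 335 − 6p_{FlexHub} + 2p_{IronWorks} = 0 ⇒ p_{FlexHub} = 335/6 + (1/3)p_{IronWorks}.
The game is symmetric, so in equilibrium p_{IronWorks} = p_{FlexHub}: the reaction function gives (2/3)p_{FlexHub} = 335/6, hence p_{FlexHub} = 83.75.

83.75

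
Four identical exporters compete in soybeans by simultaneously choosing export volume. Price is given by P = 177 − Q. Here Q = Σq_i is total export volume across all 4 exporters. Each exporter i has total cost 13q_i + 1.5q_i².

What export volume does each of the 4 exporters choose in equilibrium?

20.5

A representative exporter's profit is π_i = q_i(177 − Q) − 13q_i − 1.5q_i², with Q = q_i + Σ_{j≠i} q_j.
First-order condition: 164 − 5q_i − Σ_{j≠i} q_j = 0.
Imposing symmetry (q_j = q for all j) turns Σ_{j≠i} q_j into 3q, so 164 = 8q and q = 20.5.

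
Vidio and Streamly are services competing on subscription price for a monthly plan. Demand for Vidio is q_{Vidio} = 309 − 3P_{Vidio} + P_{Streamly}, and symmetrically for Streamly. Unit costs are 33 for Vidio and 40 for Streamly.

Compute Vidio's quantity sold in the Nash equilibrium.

Vidio's profit: π = (P_{Vidio} − 33)(309 − 3P_{Vidio} + P_{Streamly}).
∂π/∂P_{Vidio} = 408 − 6P_{Vidio} + P_{Streamly} = 0 ⇒ P_{Vidio} = 68 + (1/6)P_{Streamly}.
Similarly P_{Streamly} = 71.5 + (1/6)P_{Vidio}.
Substituting the second reaction function into the first: P_{Vidio} = 68 + (1/6)(71.5 + (1/6)P_{Vidio}), which gives (35/36)P_{Vidio} = 959/12 ⇒ P_{Vidio} = 82.2.
Then P_{Streamly} = 71.5 + (1/6)·82.2 = 85.2.
q_{Vidio} = 309 − 3·82.2 + 85.2 = 147.6.

147.6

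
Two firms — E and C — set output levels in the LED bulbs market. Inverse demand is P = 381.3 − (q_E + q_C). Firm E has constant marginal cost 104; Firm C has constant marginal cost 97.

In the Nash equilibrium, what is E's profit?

8118.01

Firm E's profit: π = q_E(381.3 − (q_E + q_C)) − 104q_E.
∂π/∂q_E = 277.3 − 2q_E − q_C = 0, so q_E = 138.65 − 0.5q_C.
By the same steps for C: q_C = 142.15 − 0.5q_E.
Substituting the second reaction function into the first: q_E = 138.65 − 0.5(142.15 − 0.5q_E), which gives 0.75q_E = 67.575 ⇒ q_E = 90.1.
Then q_C = 142.15 − 0.5·90.1 = 97.1.
Price P = 381.3 − 187.2 = 194.1.
E's profit: (194.1 − 104)·90.1 = 8118.01.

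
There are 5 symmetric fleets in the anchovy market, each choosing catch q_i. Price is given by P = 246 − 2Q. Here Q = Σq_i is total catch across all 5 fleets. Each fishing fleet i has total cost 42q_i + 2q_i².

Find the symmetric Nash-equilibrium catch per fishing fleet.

A representative fishing fleet's profit is π_i = q_i(246 − 2Q) − 42q_i − 2q_i², with Q = q_i + Σ_{j≠i} q_j.
First-order condition: 204 − 8q_i − 2Σ_{j≠i} q_j = 0.
With identical fishing fleets, set every q_j = q: then 204 − 8q − 8q = 0, i.e. q = 204/16 = 12.75.

12.75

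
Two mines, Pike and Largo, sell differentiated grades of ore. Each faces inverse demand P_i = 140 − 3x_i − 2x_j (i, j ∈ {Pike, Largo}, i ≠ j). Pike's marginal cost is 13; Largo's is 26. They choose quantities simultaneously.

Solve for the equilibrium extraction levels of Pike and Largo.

16.6875, 13.4375

Mine Pike's profit: π = x_{Pike}(140 − 3x_{Pike} − 2x_{Largo}) − 13x_{Pike}.
∂π/∂x_{Pike} = 127 − 6x_{Pike} − 2x_{Largo} = 0 ⇒ x_{Pike} = 127/6 − (1/3)x_{Largo}.
Similarly x_{Largo} = 19 − (1/3)x_{Pike}.
Substituting the second reaction function into the first: x_{Pike} = 127/6 − (1/3)(19 − (1/3)x_{Pike}), which gives (8/9)x_{Pike} = 89/6 ⇒ x_{Pike} = 16.6875.
Then x_{Largo} = 19 − (1/3)·16.6875 = 13.4375.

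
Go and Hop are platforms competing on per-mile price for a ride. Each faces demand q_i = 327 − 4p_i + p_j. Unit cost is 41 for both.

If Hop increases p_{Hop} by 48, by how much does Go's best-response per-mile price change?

Go's profit: π = (p_{Go} − 41)(327 − 4p_{Go} + p_{Hop}).
∂π/∂p_{Go} = 491 − 8p_{Go} + p_{Hop} = 0 ⇒ p_{Go} = 61.375 + 0.125p_{Hop}.
The reaction-function slope is 0.125, so a 48-unit rise in p_{Hop} moves p_{Go} by 0.125 × 48 = 6. Go's best response rises — the actions are strategic complements.

6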